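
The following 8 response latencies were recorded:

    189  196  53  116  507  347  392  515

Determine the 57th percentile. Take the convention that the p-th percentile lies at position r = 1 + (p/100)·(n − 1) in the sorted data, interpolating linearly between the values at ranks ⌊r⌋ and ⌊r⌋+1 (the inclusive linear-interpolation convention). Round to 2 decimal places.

Sorted: 53, 116, 189, 196, 347, 392, 507, 515.
n = 8.
r = 1 + (57/100)·(8 − 1) = 1 + 3.99 = 4.99.
Rank 4 is 196 and rank 5 is 347.
Interpolate: 196 + 0.99·(347 − 196) = 196 + 0.99·151 = 345.49.

345.49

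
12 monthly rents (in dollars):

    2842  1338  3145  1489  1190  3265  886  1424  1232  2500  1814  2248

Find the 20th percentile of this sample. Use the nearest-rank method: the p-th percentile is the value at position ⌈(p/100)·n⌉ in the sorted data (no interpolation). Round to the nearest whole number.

1232

Sorted: 886, 1190, 1232, 1338, 1424, 1489, 1814, 2248, 2500, 2842, 3145, 3265.
n = 12.
Position = ⌈20/100 · 12⌉ = ⌈2.4⌉ = 3.
The value at rank 3 is 1232.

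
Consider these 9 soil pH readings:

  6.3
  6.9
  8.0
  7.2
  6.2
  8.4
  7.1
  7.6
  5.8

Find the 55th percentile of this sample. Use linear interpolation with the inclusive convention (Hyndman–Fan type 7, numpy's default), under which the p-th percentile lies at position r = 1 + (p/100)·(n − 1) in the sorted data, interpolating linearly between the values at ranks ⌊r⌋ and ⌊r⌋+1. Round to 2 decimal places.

Sorted: 5.8, 6.2, 6.3, 6.9, 7.1, 7.2, 7.6, 8.0, 8.4.
n = 9.
r = 1 + (55/100)·(9 − 1) = 1 + 4.4 = 5.4.
Rank 5 is 7.1 and rank 6 is 7.2.
Interpolate: 7.1 + 0.4·(7.2 − 7.1) = 7.1 + 0.4·0.1 = 7.14.

7.14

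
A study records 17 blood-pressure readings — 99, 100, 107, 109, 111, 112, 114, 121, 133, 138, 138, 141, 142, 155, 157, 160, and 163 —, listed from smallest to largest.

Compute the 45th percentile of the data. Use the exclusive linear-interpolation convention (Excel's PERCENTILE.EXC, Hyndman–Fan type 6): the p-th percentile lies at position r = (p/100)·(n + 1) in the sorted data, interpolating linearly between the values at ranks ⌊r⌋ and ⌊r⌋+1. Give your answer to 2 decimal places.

n = 17.
r = (45/100)·(17 + 1) = 8.1.
Rank 8 is 121 and rank 9 is 133.
Interpolate: 121 + 0.1·(133 − 121) = 121 + 0.1·12 = 122.2.

122.20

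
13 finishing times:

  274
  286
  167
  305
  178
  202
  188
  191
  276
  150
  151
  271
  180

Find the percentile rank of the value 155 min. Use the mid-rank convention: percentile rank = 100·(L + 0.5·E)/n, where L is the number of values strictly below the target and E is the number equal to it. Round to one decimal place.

15.4

Sorted: 150, 151, 167, 178, 180, 188, 191, 202, 271, 274, 276, 286, 305.
Count below 155: L = 2; count equal: E = 0; n = 13.
Percentile rank = 100·(2 + 0.5·0)/13 = 100·2/13 = 15.38.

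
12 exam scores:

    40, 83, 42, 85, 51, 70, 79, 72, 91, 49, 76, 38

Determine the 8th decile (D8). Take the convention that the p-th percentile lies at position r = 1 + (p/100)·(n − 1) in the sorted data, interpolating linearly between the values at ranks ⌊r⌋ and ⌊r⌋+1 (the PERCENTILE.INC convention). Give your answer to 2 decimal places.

Sorted: 38, 40, 42, 49, 51, 70, 72, 76, 79, 83, 85, 91.
n = 12.
r = 1 + (80/100)·(12 − 1) = 1 + 8.8 = 9.8.
Rank 9 is 79 and rank 10 is 83.
Interpolate: 79 + 0.8·(83 − 79) = 79 + 0.8·4 = 82.2.

82.20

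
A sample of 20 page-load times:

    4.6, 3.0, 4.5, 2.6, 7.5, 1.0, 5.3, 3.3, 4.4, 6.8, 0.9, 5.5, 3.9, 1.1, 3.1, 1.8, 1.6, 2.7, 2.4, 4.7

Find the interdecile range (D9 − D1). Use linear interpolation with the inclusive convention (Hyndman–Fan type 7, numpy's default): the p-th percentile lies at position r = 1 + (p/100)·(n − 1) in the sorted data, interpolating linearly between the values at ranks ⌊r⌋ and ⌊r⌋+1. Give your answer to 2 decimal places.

Sorted: 0.9, 1.0, 1.1, 1.6, 1.8, 2.4, 2.6, 2.7, 3.0, 3.1, 3.3, 3.9, 4.4, 4.5, 4.6, 4.7, 5.3, 5.5, 6.8, 7.5.
n = 20.
P10: r = 2.9; ranks 2–3 are 1.0, 1.1; interpolating gives 1.09.
P90: r = 18.1; ranks 18–19 are 5.5, 6.8; interpolating gives 5.63.
Difference: 5.63 − 1.09 = 4.54.

4.54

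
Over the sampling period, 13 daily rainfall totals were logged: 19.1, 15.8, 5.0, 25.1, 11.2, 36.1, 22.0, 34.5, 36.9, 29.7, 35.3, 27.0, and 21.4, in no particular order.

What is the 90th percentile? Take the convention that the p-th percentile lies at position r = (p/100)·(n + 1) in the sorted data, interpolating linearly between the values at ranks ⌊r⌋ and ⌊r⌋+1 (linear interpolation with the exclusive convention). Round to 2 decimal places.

36.58

Sorted: 5.0, 11.2, 15.8, 19.1, 21.4, 22.0, 25.1, 27.0, 29.7, 34.5, 35.3, 36.1, 36.9.
n = 13.
r = (90/100)·(13 + 1) = 12.6.
Rank 12 is 36.1 and rank 13 is 36.9.
Interpolate: 36.1 + 0.6·(36.9 − 36.1) = 36.1 + 0.6·0.8 = 36.58.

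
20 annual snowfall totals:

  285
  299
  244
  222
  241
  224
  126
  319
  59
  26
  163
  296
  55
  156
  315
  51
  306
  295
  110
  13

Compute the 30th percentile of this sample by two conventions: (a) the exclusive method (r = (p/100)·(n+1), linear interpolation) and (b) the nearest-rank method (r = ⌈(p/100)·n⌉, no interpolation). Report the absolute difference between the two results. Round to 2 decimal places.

4.80

Sorted: 13, 26, 51, 55, 59, 110, 126, 156, 163, 222, 224, 241, 244, 285, 295, 296, 299, 306, 315, 319.
n = 20.
(a) r = 6.3; between ranks 6 (110) and 7 (126): 114.8.
(b) the nearest-rank method: rank 6 → 110.
|114.8 − 110| = 4.8.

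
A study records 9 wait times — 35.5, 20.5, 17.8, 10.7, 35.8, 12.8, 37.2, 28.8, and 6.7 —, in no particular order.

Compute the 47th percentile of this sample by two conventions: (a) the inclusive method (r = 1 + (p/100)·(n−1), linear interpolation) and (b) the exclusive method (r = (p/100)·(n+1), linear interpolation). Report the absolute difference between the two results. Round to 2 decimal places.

0.16

Sorted: 6.7, 10.7, 12.8, 17.8, 20.5, 28.8, 35.5, 35.8, 37.2.
n = 9.
(a) r = 4.76; between ranks 4 (17.8) and 5 (20.5): 19.852.
(b) r = 4.7; between ranks 4 (17.8) and 5 (20.5): 19.69.
|19.852 − 19.69| = 0.162.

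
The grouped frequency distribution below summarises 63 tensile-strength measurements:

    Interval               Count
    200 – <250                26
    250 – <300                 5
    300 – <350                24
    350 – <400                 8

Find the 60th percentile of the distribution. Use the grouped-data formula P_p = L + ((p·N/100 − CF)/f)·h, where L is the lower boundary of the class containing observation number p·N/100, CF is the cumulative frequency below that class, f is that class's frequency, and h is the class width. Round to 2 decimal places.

N = 63; target position k = 60/100 · 63 = 37.8.
Cumulative frequencies: 26, 31, 55, 63.
Observation 37.8 falls in the class 300 – <350.
L = 300, CF = 31, f = 24, h = 50.
P60 = 300 + ((37.8 − 31)/24)·50 = 300 + 14.1667 = 314.167.

314.17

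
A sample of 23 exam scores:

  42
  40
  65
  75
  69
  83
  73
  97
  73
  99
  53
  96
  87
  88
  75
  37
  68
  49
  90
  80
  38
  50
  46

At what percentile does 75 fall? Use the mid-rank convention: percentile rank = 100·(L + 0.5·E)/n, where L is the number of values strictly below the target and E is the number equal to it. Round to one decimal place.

60.9

Sorted: 37, 38, 40, 42, 46, 49, 50, 53, 65, 68, 69, 73, 73, 75, 75, 80, 83, 87, 88, 90, 96, 97, 99.
Count below 75: L = 13; count equal: E = 2; n = 23.
Percentile rank = 100·(13 + 0.5·2)/23 = 100·14/23 = 60.87.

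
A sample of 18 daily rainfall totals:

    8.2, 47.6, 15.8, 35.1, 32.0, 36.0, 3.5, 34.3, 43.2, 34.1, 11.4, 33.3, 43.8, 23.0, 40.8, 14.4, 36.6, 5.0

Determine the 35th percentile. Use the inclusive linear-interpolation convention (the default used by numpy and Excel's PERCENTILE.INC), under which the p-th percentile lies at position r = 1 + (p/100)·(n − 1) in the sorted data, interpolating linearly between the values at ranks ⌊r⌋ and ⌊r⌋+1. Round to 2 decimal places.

Sorted: 3.5, 5.0, 8.2, 11.4, 14.4, 15.8, 23.0, 32.0, 33.3, 34.1, 34.3, 35.1, 36.0, 36.6, 40.8, 43.2, 43.8, 47.6.
n = 18.
r = 1 + (35/100)·(18 − 1) = 1 + 5.95 = 6.95.
Rank 6 is 15.8 and rank 7 is 23.0.
Interpolate: 15.8 + 0.95·(23.0 − 15.8) = 15.8 + 0.95·7.2 = 22.64.

22.64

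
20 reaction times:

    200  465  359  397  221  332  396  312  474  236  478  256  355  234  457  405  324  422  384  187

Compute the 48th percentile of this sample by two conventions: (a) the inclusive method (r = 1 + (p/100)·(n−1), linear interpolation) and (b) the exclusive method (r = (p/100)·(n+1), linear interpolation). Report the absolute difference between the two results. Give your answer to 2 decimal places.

0.16

Sorted: 187, 200, 221, 234, 236, 256, 312, 324, 332, 355, 359, 384, 396, 397, 405, 422, 457, 465, 474, 478.
n = 20.
(a) r = 10.12; between ranks 10 (355) and 11 (359): 355.48.
(b) r = 10.08; between ranks 10 (355) and 11 (359): 355.32.
|355.48 − 355.32| = 0.16.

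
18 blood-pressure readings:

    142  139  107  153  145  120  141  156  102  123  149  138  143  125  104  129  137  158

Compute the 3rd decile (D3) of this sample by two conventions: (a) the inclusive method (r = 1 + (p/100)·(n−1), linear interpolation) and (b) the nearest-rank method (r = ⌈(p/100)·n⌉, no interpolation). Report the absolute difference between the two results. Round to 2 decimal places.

0.40

Sorted: 102, 104, 107, 120, 123, 125, 129, 137, 138, 139, 141, 142, 143, 145, 149, 153, 156, 158.
n = 18.
(a) r = 6.1; between ranks 6 (125) and 7 (129): 125.4.
(b) the nearest-rank method: rank 6 → 125.
|125.4 − 125| = 0.4.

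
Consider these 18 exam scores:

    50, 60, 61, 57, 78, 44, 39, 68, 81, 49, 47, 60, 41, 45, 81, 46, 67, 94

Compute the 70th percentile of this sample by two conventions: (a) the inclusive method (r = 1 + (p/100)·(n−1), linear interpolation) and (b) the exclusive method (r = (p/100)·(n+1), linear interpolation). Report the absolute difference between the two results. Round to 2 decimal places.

Sorted: 39, 41, 44, 45, 46, 47, 49, 50, 57, 60, 60, 61, 67, 68, 78, 81, 81, 94.
n = 18.
(a) r = 12.9; between ranks 12 (61) and 13 (67): 66.4.
(b) r = 13.3; between ranks 13 (67) and 14 (68): 67.3.
|66.4 − 67.3| = 0.9.

0.90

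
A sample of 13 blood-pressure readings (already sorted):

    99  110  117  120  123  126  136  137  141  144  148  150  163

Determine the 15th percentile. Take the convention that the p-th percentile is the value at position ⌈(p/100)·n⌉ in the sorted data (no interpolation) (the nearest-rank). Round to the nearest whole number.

110

n = 13.
Position = ⌈15/100 · 13⌉ = ⌈1.95⌉ = 2.
The value at rank 2 is 110.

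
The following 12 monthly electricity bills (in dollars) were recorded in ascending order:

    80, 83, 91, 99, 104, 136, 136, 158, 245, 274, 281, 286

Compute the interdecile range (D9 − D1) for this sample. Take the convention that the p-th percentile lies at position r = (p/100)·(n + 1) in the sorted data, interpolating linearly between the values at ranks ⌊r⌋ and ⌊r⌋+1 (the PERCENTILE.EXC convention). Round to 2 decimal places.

203.60

n = 12.
P10: r = 1.3; ranks 1–2 are 80, 83; interpolating gives 80.9.
P90: r = 11.7; ranks 11–12 are 281, 286; interpolating gives 284.5.
Difference: 284.5 − 80.9 = 203.6.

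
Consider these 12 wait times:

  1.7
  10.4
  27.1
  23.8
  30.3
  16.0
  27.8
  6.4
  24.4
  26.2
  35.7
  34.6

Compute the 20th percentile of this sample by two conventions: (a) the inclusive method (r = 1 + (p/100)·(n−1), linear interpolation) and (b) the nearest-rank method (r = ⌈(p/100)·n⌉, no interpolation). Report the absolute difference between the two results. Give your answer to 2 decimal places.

Sorted: 1.7, 6.4, 10.4, 16.0, 23.8, 24.4, 26.2, 27.1, 27.8, 30.3, 34.6, 35.7.
n = 12.
(a) r = 3.2; between ranks 3 (10.4) and 4 (16.0): 11.52.
(b) the nearest-rank method: rank 3 → 10.4.
|11.52 − 10.4| = 1.12.

1.12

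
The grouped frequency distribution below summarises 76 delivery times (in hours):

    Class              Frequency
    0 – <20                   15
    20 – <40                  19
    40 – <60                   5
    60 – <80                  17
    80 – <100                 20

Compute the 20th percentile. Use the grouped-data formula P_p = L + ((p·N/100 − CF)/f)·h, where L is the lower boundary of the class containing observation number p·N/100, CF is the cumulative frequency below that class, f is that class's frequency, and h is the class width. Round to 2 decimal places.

20.21

N = 76; target position k = 20/100 · 76 = 15.2.
Cumulative frequencies: 15, 34, 39, 56, 76.
Observation 15.2 falls in the class 20 – <40.
L = 20, CF = 15, f = 19, h = 20.
P20 = 20 + ((15.2 − 15)/19)·20 = 20 + 0.210526 = 20.2105.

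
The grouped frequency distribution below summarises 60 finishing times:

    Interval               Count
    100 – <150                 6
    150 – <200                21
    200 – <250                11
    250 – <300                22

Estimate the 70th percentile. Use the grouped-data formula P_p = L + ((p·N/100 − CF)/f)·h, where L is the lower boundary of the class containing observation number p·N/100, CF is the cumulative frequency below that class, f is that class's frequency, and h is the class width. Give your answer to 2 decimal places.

259.09

N = 60; target position k = 70/100 · 60 = 42.
Cumulative frequencies: 6, 27, 38, 60.
Observation 42 falls in the class 250 – <300.
L = 250, CF = 38, f = 22, h = 50.
P70 = 250 + ((42 − 38)/22)·50 = 250 + 9.09091 = 259.091.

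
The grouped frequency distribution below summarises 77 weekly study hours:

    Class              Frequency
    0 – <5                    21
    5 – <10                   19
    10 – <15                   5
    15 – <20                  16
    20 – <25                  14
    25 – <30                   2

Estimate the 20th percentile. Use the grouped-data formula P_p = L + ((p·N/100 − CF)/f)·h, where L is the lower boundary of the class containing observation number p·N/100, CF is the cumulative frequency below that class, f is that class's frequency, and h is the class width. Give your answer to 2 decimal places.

N = 77; target position k = 20/100 · 77 = 15.4.
Cumulative frequencies: 21, 40, 45, 61, 75, 77.
Observation 15.4 falls in the class 0 – <5.
L = 0, CF = 0, f = 21, h = 5.
P20 = 0 + ((15.4 − 0)/21)·5 = 0 + 3.66667 = 3.66667.

3.67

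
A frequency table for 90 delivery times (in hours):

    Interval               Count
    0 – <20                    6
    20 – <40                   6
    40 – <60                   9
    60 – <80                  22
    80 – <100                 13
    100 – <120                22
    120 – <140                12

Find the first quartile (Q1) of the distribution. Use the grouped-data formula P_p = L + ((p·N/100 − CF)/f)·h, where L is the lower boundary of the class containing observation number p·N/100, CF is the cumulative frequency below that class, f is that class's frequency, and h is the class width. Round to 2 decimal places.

N = 90; target position k = 25/100 · 90 = 22.5.
Cumulative frequencies: 6, 12, 21, 43, 56, 78, 90.
Observation 22.5 falls in the class 60 – <80.
L = 60, CF = 21, f = 22, h = 20.
P25 = 60 + ((22.5 − 21)/22)·20 = 60 + 1.36364 = 61.3636.

61.36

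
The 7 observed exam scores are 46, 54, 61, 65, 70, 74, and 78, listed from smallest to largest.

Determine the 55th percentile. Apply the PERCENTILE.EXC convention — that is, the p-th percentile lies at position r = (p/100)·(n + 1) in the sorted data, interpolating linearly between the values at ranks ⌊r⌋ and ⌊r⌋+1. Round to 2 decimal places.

n = 7.
r = (55/100)·(7 + 1) = 4.4.
Rank 4 is 65 and rank 5 is 70.
Interpolate: 65 + 0.4·(70 − 65) = 65 + 0.4·5 = 67.

67.00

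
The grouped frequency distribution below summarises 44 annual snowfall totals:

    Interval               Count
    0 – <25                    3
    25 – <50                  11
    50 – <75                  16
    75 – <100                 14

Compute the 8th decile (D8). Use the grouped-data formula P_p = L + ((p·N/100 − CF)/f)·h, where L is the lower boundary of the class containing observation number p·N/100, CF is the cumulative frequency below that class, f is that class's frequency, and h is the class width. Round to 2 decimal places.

84.29

N = 44; target position k = 80/100 · 44 = 35.2.
Cumulative frequencies: 3, 14, 30, 44.
Observation 35.2 falls in the class 75 – <100.
L = 75, CF = 30, f = 14, h = 25.
P80 = 75 + ((35.2 − 30)/14)·25 = 75 + 9.28571 = 84.2857.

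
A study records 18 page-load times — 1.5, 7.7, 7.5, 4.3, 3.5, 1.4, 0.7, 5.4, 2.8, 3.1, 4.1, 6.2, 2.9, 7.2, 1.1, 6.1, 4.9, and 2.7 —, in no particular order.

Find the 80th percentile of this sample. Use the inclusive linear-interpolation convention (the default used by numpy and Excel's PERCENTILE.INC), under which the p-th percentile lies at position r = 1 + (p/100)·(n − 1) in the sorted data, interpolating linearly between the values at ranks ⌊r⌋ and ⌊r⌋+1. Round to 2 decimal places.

6.16

Sorted: 0.7, 1.1, 1.4, 1.5, 2.7, 2.8, 2.9, 3.1, 3.5, 4.1, 4.3, 4.9, 5.4, 6.1, 6.2, 7.2, 7.5, 7.7.
n = 18.
r = 1 + (80/100)·(18 − 1) = 1 + 13.6 = 14.6.
Rank 14 is 6.1 and rank 15 is 6.2.
Interpolate: 6.1 + 0.6·(6.2 − 6.1) = 6.1 + 0.6·0.1 = 6.16.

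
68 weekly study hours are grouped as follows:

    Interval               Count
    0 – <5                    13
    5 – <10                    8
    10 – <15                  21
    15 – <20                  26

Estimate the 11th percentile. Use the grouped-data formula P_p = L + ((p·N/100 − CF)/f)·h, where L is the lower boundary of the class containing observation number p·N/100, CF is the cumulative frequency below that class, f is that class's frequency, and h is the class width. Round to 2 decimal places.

N = 68; target position k = 11/100 · 68 = 7.48.
Cumulative frequencies: 13, 21, 42, 68.
Observation 7.48 falls in the class 0 – <5.
L = 0, CF = 0, f = 13, h = 5.
P11 = 0 + ((7.48 − 0)/13)·5 = 0 + 2.87692 = 2.87692.

2.88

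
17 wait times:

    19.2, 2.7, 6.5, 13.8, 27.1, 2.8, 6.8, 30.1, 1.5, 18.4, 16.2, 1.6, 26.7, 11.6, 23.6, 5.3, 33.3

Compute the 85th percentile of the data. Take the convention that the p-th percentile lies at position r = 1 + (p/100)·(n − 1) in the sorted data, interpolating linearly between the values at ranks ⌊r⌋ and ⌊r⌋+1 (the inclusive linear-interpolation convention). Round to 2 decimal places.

26.94

Sorted: 1.5, 1.6, 2.7, 2.8, 5.3, 6.5, 6.8, 11.6, 13.8, 16.2, 18.4, 19.2, 23.6, 26.7, 27.1, 30.1, 33.3.
n = 17.
r = 1 + (85/100)·(17 − 1) = 1 + 13.6 = 14.6.
Rank 14 is 26.7 and rank 15 is 27.1.
Interpolate: 26.7 + 0.6·(27.1 − 26.7) = 26.7 + 0.6·0.4 = 26.94.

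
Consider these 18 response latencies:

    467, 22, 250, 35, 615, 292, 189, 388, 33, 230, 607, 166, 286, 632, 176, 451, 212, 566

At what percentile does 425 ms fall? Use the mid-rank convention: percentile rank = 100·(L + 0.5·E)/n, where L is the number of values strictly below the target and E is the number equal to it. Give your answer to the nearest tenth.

Sorted: 22, 33, 35, 166, 176, 189, 212, 230, 250, 286, 292, 388, 451, 467, 566, 607, 615, 632.
Count below 425: L = 12; count equal: E = 0; n = 18.
Percentile rank = 100·(12 + 0.5·0)/18 = 100·12/18 = 66.67.

66.7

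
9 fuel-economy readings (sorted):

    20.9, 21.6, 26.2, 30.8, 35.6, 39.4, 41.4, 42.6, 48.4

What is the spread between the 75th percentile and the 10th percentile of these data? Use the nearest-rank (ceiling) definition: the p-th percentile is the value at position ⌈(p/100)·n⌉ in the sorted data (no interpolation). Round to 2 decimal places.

20.50

n = 9.
P10: rank ⌈10/100·9⌉ = 1 → 20.9.
P75: rank ⌈75/100·9⌉ = 7 → 41.4.
Difference: 41.4 − 20.9 = 20.5.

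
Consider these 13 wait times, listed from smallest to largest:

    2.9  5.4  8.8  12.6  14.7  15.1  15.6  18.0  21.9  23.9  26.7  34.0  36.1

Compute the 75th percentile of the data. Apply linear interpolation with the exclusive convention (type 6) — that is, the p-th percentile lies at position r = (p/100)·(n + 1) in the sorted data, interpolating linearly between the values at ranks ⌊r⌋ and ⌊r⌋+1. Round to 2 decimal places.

25.30

n = 13.
r = (75/100)·(13 + 1) = 10.5.
Rank 10 is 23.9 and rank 11 is 26.7.
Interpolate: 23.9 + 0.5·(26.7 − 23.9) = 23.9 + 0.5·2.8 = 25.3.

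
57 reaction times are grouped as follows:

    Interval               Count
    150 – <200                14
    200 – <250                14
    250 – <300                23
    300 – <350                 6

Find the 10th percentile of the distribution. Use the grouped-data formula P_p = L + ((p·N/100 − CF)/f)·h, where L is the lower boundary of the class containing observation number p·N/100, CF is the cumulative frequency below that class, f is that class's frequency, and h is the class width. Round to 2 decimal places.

N = 57; target position k = 10/100 · 57 = 5.7.
Cumulative frequencies: 14, 28, 51, 57.
Observation 5.7 falls in the class 150 – <200.
L = 150, CF = 0, f = 14, h = 50.
P10 = 150 + ((5.7 − 0)/14)·50 = 150 + 20.3571 = 170.357.

170.36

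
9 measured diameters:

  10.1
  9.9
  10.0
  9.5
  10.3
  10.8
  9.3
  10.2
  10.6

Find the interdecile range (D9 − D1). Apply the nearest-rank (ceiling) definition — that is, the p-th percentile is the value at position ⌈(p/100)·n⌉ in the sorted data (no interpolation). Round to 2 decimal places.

Sorted: 9.3, 9.5, 9.9, 10.0, 10.1, 10.2, 10.3, 10.6, 10.8.
n = 9.
P10: rank ⌈10/100·9⌉ = 1 → 9.3.
P90: rank ⌈90/100·9⌉ = 9 → 10.8.
Difference: 10.8 − 9.3 = 1.5.

1.50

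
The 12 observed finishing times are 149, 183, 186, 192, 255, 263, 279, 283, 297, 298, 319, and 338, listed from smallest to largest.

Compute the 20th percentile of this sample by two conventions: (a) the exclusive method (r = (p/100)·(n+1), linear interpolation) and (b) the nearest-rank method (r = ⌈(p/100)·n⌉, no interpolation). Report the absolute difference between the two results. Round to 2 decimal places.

n = 12.
(a) r = 2.6; between ranks 2 (183) and 3 (186): 184.8.
(b) the nearest-rank method: rank 3 → 186.
|184.8 − 186| = 1.2.

1.20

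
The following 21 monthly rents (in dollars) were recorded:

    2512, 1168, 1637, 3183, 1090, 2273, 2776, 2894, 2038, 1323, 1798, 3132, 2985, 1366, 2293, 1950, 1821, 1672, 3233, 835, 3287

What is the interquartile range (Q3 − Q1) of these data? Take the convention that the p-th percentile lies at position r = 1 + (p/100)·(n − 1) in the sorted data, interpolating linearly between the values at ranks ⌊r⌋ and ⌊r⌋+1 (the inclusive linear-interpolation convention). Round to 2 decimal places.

Sorted: 835, 1090, 1168, 1323, 1366, 1637, 1672, 1798, 1821, 1950, 2038, 2273, 2293, 2512, 2776, 2894, 2985, 3132, 3183, 3233, 3287.
n = 21.
P25: r = 6 (integer) → 1637.
P75: r = 16 (integer) → 2894.
Difference: 2894 − 1637 = 1257.

1257.00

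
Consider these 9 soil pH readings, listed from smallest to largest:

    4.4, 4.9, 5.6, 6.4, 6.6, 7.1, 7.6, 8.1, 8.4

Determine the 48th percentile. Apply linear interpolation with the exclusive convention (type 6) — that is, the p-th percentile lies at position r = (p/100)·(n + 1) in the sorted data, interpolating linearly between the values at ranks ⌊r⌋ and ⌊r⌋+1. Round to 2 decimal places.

n = 9.
r = (48/100)·(9 + 1) = 4.8.
Rank 4 is 6.4 and rank 5 is 6.6.
Interpolate: 6.4 + 0.8·(6.6 − 6.4) = 6.4 + 0.8·0.2 = 6.56.

6.56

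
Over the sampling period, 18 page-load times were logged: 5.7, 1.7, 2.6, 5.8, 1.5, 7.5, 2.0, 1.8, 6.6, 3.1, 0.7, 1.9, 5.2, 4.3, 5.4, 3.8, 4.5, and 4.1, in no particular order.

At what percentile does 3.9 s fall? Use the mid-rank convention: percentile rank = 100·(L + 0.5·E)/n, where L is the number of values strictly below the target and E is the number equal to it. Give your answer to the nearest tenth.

Sorted: 0.7, 1.5, 1.7, 1.8, 1.9, 2.0, 2.6, 3.1, 3.8, 4.1, 4.3, 4.5, 5.2, 5.4, 5.7, 5.8, 6.6, 7.5.
Count below 3.9: L = 9; count equal: E = 0; n = 18.
Percentile rank = 100·(9 + 0.5·0)/18 = 100·9/18 = 50.

50.0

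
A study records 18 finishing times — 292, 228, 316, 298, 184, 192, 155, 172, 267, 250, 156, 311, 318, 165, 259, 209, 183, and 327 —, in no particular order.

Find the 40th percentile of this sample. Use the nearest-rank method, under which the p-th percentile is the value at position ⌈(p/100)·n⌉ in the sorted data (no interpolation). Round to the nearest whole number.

Sorted: 155, 156, 165, 172, 183, 184, 192, 209, 228, 250, 259, 267, 292, 298, 311, 316, 318, 327.
n = 18.
Position = ⌈40/100 · 18⌉ = ⌈7.2⌉ = 8.
The value at rank 8 is 209.

209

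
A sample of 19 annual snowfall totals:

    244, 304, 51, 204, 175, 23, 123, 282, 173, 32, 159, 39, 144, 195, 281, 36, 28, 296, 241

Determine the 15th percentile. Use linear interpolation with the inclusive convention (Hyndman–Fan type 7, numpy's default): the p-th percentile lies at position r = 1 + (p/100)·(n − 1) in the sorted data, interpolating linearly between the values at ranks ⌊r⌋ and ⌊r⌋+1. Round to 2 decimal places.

34.80

Sorted: 23, 28, 32, 36, 39, 51, 123, 144, 159, 173, 175, 195, 204, 241, 244, 281, 282, 296, 304.
n = 19.
r = 1 + (15/100)·(19 − 1) = 1 + 2.7 = 3.7.
Rank 3 is 32 and rank 4 is 36.
Interpolate: 32 + 0.7·(36 − 32) = 32 + 0.7·4 = 34.8.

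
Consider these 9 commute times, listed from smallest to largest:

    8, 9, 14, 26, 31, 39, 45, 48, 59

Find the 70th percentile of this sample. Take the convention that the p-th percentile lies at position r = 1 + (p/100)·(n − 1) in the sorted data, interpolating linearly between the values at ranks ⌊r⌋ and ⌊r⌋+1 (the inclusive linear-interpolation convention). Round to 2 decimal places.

42.60

n = 9.
r = 1 + (70/100)·(9 − 1) = 1 + 5.6 = 6.6.
Rank 6 is 39 and rank 7 is 45.
Interpolate: 39 + 0.6·(45 − 39) = 39 + 0.6·6 = 42.6.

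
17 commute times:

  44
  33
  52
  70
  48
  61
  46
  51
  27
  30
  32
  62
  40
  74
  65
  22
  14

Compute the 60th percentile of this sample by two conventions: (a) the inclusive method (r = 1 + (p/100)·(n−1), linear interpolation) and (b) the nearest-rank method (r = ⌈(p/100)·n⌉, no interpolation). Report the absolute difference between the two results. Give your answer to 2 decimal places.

1.20

Sorted: 14, 22, 27, 30, 32, 33, 40, 44, 46, 48, 51, 52, 61, 62, 65, 70, 74.
n = 17.
(a) r = 10.6; between ranks 10 (48) and 11 (51): 49.8.
(b) the nearest-rank method: rank 11 → 51.
|49.8 − 51| = 1.2.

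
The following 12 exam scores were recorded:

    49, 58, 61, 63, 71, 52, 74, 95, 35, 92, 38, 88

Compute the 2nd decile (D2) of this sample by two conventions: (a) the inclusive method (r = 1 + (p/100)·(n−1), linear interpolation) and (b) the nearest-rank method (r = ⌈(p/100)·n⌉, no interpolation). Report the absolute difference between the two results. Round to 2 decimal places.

Sorted: 35, 38, 49, 52, 58, 61, 63, 71, 74, 88, 92, 95.
n = 12.
(a) r = 3.2; between ranks 3 (49) and 4 (52): 49.6.
(b) the nearest-rank method: rank 3 → 49.
|49.6 − 49| = 0.6.

0.60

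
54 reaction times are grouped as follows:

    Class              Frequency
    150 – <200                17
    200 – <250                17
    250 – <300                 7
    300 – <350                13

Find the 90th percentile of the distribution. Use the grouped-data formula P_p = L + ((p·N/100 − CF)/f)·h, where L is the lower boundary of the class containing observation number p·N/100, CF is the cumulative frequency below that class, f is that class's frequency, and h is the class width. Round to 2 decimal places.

N = 54; target position k = 90/100 · 54 = 48.6.
Cumulative frequencies: 17, 34, 41, 54.
Observation 48.6 falls in the class 300 – <350.
L = 300, CF = 41, f = 13, h = 50.
P90 = 300 + ((48.6 − 41)/13)·50 = 300 + 29.2308 = 329.231.

329.23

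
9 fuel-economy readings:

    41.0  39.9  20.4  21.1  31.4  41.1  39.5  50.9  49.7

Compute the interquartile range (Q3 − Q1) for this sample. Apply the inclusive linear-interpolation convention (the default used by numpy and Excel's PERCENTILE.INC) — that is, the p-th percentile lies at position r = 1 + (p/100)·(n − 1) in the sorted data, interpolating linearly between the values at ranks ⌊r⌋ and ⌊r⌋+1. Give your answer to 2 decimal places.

9.70

Sorted: 20.4, 21.1, 31.4, 39.5, 39.9, 41.0, 41.1, 49.7, 50.9.
n = 9.
P25: r = 3 (integer) → 31.4.
P75: r = 7 (integer) → 41.1.
Difference: 41.1 − 31.4 = 9.7.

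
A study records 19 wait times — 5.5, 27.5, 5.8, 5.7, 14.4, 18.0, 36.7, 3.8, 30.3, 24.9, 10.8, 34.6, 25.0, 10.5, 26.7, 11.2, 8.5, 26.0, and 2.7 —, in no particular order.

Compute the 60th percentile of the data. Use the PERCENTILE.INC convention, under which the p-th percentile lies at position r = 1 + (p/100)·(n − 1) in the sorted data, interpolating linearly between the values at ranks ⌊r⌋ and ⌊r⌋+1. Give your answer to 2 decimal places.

23.52

Sorted: 2.7, 3.8, 5.5, 5.7, 5.8, 8.5, 10.5, 10.8, 11.2, 14.4, 18.0, 24.9, 25.0, 26.0, 26.7, 27.5, 30.3, 34.6, 36.7.
n = 19.
r = 1 + (60/100)·(19 − 1) = 1 + 10.8 = 11.8.
Rank 11 is 18.0 and rank 12 is 24.9.
Interpolate: 18.0 + 0.8·(24.9 − 18.0) = 18.0 + 0.8·6.9 = 23.52.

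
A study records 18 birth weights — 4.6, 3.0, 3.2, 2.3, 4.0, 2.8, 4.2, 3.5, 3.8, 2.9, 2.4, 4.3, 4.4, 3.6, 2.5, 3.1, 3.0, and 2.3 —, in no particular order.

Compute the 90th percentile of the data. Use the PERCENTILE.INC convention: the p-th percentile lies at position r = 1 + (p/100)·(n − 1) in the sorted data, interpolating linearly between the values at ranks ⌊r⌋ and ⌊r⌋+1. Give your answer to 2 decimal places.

Sorted: 2.3, 2.3, 2.4, 2.5, 2.8, 2.9, 3.0, 3.0, 3.1, 3.2, 3.5, 3.6, 3.8, 4.0, 4.2, 4.3, 4.4, 4.6.
n = 18.
r = 1 + (90/100)·(18 − 1) = 1 + 15.3 = 16.3.
Rank 16 is 4.3 and rank 17 is 4.4.
Interpolate: 4.3 + 0.3·(4.4 − 4.3) = 4.3 + 0.3·0.1 = 4.33.

4.33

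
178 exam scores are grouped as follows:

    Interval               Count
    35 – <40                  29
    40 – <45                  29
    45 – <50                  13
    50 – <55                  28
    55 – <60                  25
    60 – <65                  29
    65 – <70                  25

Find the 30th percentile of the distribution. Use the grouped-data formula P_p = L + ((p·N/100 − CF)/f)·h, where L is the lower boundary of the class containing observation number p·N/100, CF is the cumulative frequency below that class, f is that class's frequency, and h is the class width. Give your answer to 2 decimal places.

N = 178; target position k = 30/100 · 178 = 53.4.
Cumulative frequencies: 29, 58, 71, 99, 124, 153, 178.
Observation 53.4 falls in the class 40 – <45.
L = 40, CF = 29, f = 29, h = 5.
P30 = 40 + ((53.4 − 29)/29)·5 = 40 + 4.2069 = 44.2069.

44.21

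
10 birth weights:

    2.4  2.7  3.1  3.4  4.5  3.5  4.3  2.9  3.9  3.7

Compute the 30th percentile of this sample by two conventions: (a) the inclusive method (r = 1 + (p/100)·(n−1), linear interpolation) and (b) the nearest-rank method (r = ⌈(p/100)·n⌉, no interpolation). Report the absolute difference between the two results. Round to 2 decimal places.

0.14

Sorted: 2.4, 2.7, 2.9, 3.1, 3.4, 3.5, 3.7, 3.9, 4.3, 4.5.
n = 10.
(a) r = 3.7; between ranks 3 (2.9) and 4 (3.1): 3.04.
(b) the nearest-rank method: rank 3 → 2.9.
|3.04 − 2.9| = 0.14.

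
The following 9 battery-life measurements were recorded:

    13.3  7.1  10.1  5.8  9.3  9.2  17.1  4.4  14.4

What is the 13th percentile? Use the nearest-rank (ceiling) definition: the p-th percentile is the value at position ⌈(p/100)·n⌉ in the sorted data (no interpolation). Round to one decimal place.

Sorted: 4.4, 5.8, 7.1, 9.2, 9.3, 10.1, 13.3, 14.4, 17.1.
n = 9.
Position = ⌈13/100 · 9⌉ = ⌈1.17⌉ = 2.
The value at rank 2 is 5.8.

5.8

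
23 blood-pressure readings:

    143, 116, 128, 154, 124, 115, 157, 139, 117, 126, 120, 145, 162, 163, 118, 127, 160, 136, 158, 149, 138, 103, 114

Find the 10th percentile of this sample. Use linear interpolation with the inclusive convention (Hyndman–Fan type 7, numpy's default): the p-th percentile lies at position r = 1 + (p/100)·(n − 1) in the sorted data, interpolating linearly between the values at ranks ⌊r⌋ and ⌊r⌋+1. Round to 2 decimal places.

Sorted: 103, 114, 115, 116, 117, 118, 120, 124, 126, 127, 128, 136, 138, 139, 143, 145, 149, 154, 157, 158, 160, 162, 163.
n = 23.
r = 1 + (10/100)·(23 − 1) = 1 + 2.2 = 3.2.
Rank 3 is 115 and rank 4 is 116.
Interpolate: 115 + 0.2·(116 − 115) = 115 + 0.2·1 = 115.2.

115.20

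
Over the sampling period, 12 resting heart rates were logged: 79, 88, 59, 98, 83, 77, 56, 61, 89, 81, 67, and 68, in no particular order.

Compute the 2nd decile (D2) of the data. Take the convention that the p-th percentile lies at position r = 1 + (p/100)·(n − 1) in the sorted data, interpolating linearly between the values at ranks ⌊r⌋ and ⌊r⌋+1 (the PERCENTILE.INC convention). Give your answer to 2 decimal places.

62.20

Sorted: 56, 59, 61, 67, 68, 77, 79, 81, 83, 88, 89, 98.
n = 12.
r = 1 + (20/100)·(12 − 1) = 1 + 2.2 = 3.2.
Rank 3 is 61 and rank 4 is 67.
Interpolate: 61 + 0.2·(67 − 61) = 61 + 0.2·6 = 62.2.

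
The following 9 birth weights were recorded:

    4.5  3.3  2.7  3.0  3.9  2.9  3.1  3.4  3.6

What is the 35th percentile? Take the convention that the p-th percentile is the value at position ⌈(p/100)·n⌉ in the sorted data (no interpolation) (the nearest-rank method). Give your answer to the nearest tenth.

Sorted: 2.7, 2.9, 3.0, 3.1, 3.3, 3.4, 3.6, 3.9, 4.5.
n = 9.
Position = ⌈35/100 · 9⌉ = ⌈3.15⌉ = 4.
The value at rank 4 is 3.1.

3.1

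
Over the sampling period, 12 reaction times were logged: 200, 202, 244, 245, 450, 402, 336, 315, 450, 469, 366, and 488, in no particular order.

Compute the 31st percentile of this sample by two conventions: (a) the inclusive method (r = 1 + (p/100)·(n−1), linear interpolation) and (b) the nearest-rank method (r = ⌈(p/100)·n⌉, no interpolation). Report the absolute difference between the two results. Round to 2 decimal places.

28.70

Sorted: 200, 202, 244, 245, 315, 336, 366, 402, 450, 450, 469, 488.
n = 12.
(a) r = 4.41; between ranks 4 (245) and 5 (315): 273.7.
(b) the nearest-rank method: rank 4 → 245.
|273.7 − 245| = 28.7.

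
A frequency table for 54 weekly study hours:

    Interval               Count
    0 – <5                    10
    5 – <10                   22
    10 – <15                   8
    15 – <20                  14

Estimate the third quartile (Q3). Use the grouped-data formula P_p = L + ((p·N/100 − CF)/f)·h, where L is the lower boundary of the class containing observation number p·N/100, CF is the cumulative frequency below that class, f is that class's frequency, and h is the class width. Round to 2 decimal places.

15.18

N = 54; target position k = 75/100 · 54 = 40.5.
Cumulative frequencies: 10, 32, 40, 54.
Observation 40.5 falls in the class 15 – <20.
L = 15, CF = 40, f = 14, h = 5.
P75 = 15 + ((40.5 − 40)/14)·5 = 15 + 0.178571 = 15.1786.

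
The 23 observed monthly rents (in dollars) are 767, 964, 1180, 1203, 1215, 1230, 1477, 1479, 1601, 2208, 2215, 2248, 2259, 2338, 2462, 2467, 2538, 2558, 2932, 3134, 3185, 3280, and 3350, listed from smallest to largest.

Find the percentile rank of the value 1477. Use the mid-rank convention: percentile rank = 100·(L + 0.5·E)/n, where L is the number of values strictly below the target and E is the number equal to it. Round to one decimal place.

Count below 1477: L = 6; count equal: E = 1; n = 23.
Percentile rank = 100·(6 + 0.5·1)/23 = 100·6.5/23 = 28.26.

28.3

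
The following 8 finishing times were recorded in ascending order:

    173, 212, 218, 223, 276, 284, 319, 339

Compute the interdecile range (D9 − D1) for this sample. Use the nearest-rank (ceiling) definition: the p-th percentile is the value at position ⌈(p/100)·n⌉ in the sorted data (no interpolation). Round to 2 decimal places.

166.00

n = 8.
P10: rank ⌈10/100·8⌉ = 1 → 173.
P90: rank ⌈90/100·8⌉ = 8 → 339.
Difference: 339 − 173 = 166.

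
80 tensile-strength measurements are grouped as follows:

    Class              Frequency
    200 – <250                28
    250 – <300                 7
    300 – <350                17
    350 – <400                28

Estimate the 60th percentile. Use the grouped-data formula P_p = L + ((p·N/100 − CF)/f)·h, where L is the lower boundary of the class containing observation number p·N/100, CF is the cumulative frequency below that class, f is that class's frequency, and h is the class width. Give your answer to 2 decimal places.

N = 80; target position k = 60/100 · 80 = 48.
Cumulative frequencies: 28, 35, 52, 80.
Observation 48 falls in the class 300 – <350.
L = 300, CF = 35, f = 17, h = 50.
P60 = 300 + ((48 − 35)/17)·50 = 300 + 38.2353 = 338.235.

338.24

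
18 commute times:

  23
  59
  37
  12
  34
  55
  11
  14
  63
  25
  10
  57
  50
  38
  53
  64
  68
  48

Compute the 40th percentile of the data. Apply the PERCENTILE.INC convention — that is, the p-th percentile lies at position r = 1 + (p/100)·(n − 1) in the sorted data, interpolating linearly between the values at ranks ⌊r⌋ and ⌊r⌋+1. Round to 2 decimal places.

36.40

Sorted: 10, 11, 12, 14, 23, 25, 34, 37, 38, 48, 50, 53, 55, 57, 59, 63, 64, 68.
n = 18.
r = 1 + (40/100)·(18 − 1) = 1 + 6.8 = 7.8.
Rank 7 is 34 and rank 8 is 37.
Interpolate: 34 + 0.8·(37 − 34) = 34 + 0.8·3 = 36.4.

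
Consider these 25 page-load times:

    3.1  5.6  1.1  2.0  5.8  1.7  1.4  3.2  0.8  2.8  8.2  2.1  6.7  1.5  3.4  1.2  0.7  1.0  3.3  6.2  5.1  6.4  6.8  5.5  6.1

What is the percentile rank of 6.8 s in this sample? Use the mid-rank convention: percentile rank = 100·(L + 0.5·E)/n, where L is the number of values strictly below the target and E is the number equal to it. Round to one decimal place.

Sorted: 0.7, 0.8, 1.0, 1.1, 1.2, 1.4, 1.5, 1.7, 2.0, 2.1, 2.8, 3.1, 3.2, 3.3, 3.4, 5.1, 5.5, 5.6, 5.8, 6.1, 6.2, 6.4, 6.7, 6.8, 8.2.
Count below 6.8: L = 23; count equal: E = 1; n = 25.
Percentile rank = 100·(23 + 0.5·1)/25 = 100·23.5/25 = 94.

94.0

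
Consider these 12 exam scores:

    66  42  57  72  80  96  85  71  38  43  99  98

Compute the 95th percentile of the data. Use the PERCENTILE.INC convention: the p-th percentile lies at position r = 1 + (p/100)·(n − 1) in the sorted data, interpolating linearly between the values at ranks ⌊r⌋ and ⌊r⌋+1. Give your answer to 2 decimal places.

Sorted: 38, 42, 43, 57, 66, 71, 72, 80, 85, 96, 98, 99.
n = 12.
r = 1 + (95/100)·(12 − 1) = 1 + 10.45 = 11.45.
Rank 11 is 98 and rank 12 is 99.
Interpolate: 98 + 0.45·(99 − 98) = 98 + 0.45·1 = 98.45.

98.45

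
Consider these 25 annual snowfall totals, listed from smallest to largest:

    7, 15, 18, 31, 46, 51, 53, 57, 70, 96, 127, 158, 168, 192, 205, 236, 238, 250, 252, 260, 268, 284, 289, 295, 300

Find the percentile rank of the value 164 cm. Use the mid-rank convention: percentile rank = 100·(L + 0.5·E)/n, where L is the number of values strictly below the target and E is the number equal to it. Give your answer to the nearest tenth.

48.0

Count below 164: L = 12; count equal: E = 0; n = 25.
Percentile rank = 100·(12 + 0.5·0)/25 = 100·12/25 = 48.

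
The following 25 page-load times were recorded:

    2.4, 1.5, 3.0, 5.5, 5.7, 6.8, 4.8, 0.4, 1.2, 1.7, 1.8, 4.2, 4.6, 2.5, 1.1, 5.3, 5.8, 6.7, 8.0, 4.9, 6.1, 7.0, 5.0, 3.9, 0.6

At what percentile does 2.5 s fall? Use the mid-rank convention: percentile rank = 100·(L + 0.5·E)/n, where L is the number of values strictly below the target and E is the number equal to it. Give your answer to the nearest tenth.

34.0

Sorted: 0.4, 0.6, 1.1, 1.2, 1.5, 1.7, 1.8, 2.4, 2.5, 3.0, 3.9, 4.2, 4.6, 4.8, 4.9, 5.0, 5.3, 5.5, 5.7, 5.8, 6.1, 6.7, 6.8, 7.0, 8.0.
Count below 2.5: L = 8; count equal: E = 1; n = 25.
Percentile rank = 100·(8 + 0.5·1)/25 = 100·8.5/25 = 34.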